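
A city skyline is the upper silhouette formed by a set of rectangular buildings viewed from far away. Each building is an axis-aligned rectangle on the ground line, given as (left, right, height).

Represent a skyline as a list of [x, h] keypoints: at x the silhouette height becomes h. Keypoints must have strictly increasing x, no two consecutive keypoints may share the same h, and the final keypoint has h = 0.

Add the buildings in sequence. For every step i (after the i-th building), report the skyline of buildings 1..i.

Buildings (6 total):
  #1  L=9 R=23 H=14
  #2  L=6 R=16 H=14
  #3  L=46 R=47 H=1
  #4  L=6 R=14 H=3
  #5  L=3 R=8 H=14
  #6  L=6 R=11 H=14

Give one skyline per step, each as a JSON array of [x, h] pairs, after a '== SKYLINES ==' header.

== SKYLINES ==
[[9,14],[23,0]]
[[6,14],[23,0]]
[[6,14],[23,0],[46,1],[47,0]]
[[6,14],[23,0],[46,1],[47,0]]
[[3,14],[23,0],[46,1],[47,0]]
[[3,14],[23,0],[46,1],[47,0]]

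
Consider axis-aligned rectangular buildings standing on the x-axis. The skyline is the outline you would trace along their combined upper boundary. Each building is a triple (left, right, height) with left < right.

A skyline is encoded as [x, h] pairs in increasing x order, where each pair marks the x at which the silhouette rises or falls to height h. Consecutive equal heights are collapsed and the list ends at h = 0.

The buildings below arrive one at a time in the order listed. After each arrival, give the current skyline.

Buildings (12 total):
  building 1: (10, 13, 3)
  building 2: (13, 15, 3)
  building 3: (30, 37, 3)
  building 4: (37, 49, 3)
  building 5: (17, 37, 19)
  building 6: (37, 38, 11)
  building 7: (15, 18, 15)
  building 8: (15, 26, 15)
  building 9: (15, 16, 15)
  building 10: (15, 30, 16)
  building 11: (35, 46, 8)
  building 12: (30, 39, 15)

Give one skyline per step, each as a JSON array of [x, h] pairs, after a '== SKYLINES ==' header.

== SKYLINES ==
[[10,3],[13,0]]
[[10,3],[15,0]]
[[10,3],[15,0],[30,3],[37,0]]
[[10,3],[15,0],[30,3],[49,0]]
[[10,3],[15,0],[17,19],[37,3],[49,0]]
[[10,3],[15,0],[17,19],[37,11],[38,3],[49,0]]
[[10,3],[15,15],[17,19],[37,11],[38,3],[49,0]]
[[10,3],[15,15],[17,19],[37,11],[38,3],[49,0]]
[[10,3],[15,15],[17,19],[37,11],[38,3],[49,0]]
[[10,3],[15,16],[17,19],[37,11],[38,3],[49,0]]
[[10,3],[15,16],[17,19],[37,11],[38,8],[46,3],[49,0]]
[[10,3],[15,16],[17,19],[37,15],[39,8],[46,3],[49,0]]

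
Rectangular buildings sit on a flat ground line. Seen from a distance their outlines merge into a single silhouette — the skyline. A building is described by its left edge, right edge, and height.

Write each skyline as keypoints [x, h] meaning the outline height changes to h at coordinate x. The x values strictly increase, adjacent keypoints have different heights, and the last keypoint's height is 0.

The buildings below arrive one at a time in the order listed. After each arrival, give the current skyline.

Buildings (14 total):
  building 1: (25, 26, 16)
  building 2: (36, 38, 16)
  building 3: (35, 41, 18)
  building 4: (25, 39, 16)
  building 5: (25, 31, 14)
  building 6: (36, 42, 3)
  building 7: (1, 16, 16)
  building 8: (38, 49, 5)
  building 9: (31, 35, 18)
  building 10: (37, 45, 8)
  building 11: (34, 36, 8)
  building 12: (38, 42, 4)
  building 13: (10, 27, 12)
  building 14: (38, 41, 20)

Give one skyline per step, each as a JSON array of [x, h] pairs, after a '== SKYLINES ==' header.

== SKYLINES ==
[[25,16],[26,0]]
[[25,16],[26,0],[36,16],[38,0]]
[[25,16],[26,0],[35,18],[41,0]]
[[25,16],[35,18],[41,0]]
[[25,16],[35,18],[41,0]]
[[25,16],[35,18],[41,3],[42,0]]
[[1,16],[16,0],[25,16],[35,18],[41,3],[42,0]]
[[1,16],[16,0],[25,16],[35,18],[41,5],[49,0]]
[[1,16],[16,0],[25,16],[31,18],[41,5],[49,0]]
[[1,16],[16,0],[25,16],[31,18],[41,8],[45,5],[49,0]]
[[1,16],[16,0],[25,16],[31,18],[41,8],[45,5],[49,0]]
[[1,16],[16,0],[25,16],[31,18],[41,8],[45,5],[49,0]]
[[1,16],[16,12],[25,16],[31,18],[41,8],[45,5],[49,0]]
[[1,16],[16,12],[25,16],[31,18],[38,20],[41,8],[45,5],[49,0]]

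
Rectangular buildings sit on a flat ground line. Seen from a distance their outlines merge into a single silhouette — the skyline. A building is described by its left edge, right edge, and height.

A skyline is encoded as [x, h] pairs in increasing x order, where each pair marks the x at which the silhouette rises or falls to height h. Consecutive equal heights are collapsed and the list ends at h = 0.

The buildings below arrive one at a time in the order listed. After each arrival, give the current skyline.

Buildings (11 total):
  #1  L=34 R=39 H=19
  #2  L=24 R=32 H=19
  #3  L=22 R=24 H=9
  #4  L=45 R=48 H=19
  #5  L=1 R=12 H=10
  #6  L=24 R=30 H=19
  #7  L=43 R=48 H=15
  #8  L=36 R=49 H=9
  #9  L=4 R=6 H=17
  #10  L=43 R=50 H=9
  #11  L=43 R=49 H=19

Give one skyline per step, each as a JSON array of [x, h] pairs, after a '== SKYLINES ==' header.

== SKYLINES ==
[[34,19],[39,0]]
[[24,19],[32,0],[34,19],[39,0]]
[[22,9],[24,19],[32,0],[34,19],[39,0]]
[[22,9],[24,19],[32,0],[34,19],[39,0],[45,19],[48,0]]
[[1,10],[12,0],[22,9],[24,19],[32,0],[34,19],[39,0],[45,19],[48,0]]
[[1,10],[12,0],[22,9],[24,19],[32,0],[34,19],[39,0],[45,19],[48,0]]
[[1,10],[12,0],[22,9],[24,19],[32,0],[34,19],[39,0],[43,15],[45,19],[48,0]]
[[1,10],[12,0],[22,9],[24,19],[32,0],[34,19],[39,9],[43,15],[45,19],[48,9],[49,0]]
[[1,10],[4,17],[6,10],[12,0],[22,9],[24,19],[32,0],[34,19],[39,9],[43,15],[45,19],[48,9],[49,0]]
[[1,10],[4,17],[6,10],[12,0],[22,9],[24,19],[32,0],[34,19],[39,9],[43,15],[45,19],[48,9],[50,0]]
[[1,10],[4,17],[6,10],[12,0],[22,9],[24,19],[32,0],[34,19],[39,9],[43,19],[49,9],[50,0]]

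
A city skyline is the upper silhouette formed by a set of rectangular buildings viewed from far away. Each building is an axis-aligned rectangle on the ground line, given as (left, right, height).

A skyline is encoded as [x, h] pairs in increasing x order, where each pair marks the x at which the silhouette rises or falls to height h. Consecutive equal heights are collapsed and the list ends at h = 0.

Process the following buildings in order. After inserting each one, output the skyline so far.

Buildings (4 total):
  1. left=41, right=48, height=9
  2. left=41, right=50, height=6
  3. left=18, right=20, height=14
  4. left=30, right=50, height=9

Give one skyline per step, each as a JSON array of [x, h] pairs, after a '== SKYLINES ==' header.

== SKYLINES ==
[[41,9],[48,0]]
[[41,9],[48,6],[50,0]]
[[18,14],[20,0],[41,9],[48,6],[50,0]]
[[18,14],[20,0],[30,9],[50,0]]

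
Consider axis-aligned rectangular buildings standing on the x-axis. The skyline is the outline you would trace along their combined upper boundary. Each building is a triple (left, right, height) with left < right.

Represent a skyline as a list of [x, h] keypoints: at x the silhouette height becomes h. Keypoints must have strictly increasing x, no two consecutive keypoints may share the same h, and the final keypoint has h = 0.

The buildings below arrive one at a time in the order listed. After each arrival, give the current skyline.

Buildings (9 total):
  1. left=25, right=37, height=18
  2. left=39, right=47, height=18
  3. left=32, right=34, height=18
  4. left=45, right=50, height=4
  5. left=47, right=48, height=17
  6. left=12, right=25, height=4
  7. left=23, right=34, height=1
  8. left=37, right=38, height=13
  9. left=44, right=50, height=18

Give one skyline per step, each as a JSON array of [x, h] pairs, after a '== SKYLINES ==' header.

== SKYLINES ==
[[25,18],[37,0]]
[[25,18],[37,0],[39,18],[47,0]]
[[25,18],[37,0],[39,18],[47,0]]
[[25,18],[37,0],[39,18],[47,4],[50,0]]
[[25,18],[37,0],[39,18],[47,17],[48,4],[50,0]]
[[12,4],[25,18],[37,0],[39,18],[47,17],[48,4],[50,0]]
[[12,4],[25,18],[37,0],[39,18],[47,17],[48,4],[50,0]]
[[12,4],[25,18],[37,13],[38,0],[39,18],[47,17],[48,4],[50,0]]
[[12,4],[25,18],[37,13],[38,0],[39,18],[50,0]]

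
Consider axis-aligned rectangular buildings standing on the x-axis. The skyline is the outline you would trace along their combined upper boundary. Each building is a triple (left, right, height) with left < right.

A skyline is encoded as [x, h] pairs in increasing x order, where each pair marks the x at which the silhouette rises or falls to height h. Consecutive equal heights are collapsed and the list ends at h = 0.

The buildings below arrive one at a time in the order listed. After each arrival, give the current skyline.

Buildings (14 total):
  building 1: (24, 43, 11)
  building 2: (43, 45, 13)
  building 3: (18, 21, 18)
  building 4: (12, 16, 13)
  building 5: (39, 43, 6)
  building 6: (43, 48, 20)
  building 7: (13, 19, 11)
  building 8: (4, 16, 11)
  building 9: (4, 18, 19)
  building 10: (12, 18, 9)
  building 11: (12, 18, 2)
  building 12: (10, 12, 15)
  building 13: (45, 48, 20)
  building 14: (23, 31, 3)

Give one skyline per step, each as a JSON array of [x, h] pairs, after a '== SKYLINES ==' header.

== SKYLINES ==
[[24,11],[43,0]]
[[24,11],[43,13],[45,0]]
[[18,18],[21,0],[24,11],[43,13],[45,0]]
[[12,13],[16,0],[18,18],[21,0],[24,11],[43,13],[45,0]]
[[12,13],[16,0],[18,18],[21,0],[24,11],[43,13],[45,0]]
[[12,13],[16,0],[18,18],[21,0],[24,11],[43,20],[48,0]]
[[12,13],[16,11],[18,18],[21,0],[24,11],[43,20],[48,0]]
[[4,11],[12,13],[16,11],[18,18],[21,0],[24,11],[43,20],[48,0]]
[[4,19],[18,18],[21,0],[24,11],[43,20],[48,0]]
[[4,19],[18,18],[21,0],[24,11],[43,20],[48,0]]
[[4,19],[18,18],[21,0],[24,11],[43,20],[48,0]]
[[4,19],[18,18],[21,0],[24,11],[43,20],[48,0]]
[[4,19],[18,18],[21,0],[24,11],[43,20],[48,0]]
[[4,19],[18,18],[21,0],[23,3],[24,11],[43,20],[48,0]]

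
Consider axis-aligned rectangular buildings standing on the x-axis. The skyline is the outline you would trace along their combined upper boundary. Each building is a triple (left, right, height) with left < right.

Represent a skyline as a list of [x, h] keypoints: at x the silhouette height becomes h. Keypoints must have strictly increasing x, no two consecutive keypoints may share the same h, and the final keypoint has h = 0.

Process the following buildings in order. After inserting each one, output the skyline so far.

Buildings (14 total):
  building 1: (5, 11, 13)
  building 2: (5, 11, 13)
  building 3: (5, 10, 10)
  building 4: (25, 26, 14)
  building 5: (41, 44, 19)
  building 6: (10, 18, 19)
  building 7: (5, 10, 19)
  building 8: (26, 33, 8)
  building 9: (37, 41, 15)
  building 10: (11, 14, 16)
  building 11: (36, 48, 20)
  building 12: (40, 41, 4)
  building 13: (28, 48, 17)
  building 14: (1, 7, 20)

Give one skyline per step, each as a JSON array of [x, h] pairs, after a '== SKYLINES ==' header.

== SKYLINES ==
[[5,13],[11,0]]
[[5,13],[11,0]]
[[5,13],[11,0]]
[[5,13],[11,0],[25,14],[26,0]]
[[5,13],[11,0],[25,14],[26,0],[41,19],[44,0]]
[[5,13],[10,19],[18,0],[25,14],[26,0],[41,19],[44,0]]
[[5,19],[18,0],[25,14],[26,0],[41,19],[44,0]]
[[5,19],[18,0],[25,14],[26,8],[33,0],[41,19],[44,0]]
[[5,19],[18,0],[25,14],[26,8],[33,0],[37,15],[41,19],[44,0]]
[[5,19],[18,0],[25,14],[26,8],[33,0],[37,15],[41,19],[44,0]]
[[5,19],[18,0],[25,14],[26,8],[33,0],[36,20],[48,0]]
[[5,19],[18,0],[25,14],[26,8],[33,0],[36,20],[48,0]]
[[5,19],[18,0],[25,14],[26,8],[28,17],[36,20],[48,0]]
[[1,20],[7,19],[18,0],[25,14],[26,8],[28,17],[36,20],[48,0]]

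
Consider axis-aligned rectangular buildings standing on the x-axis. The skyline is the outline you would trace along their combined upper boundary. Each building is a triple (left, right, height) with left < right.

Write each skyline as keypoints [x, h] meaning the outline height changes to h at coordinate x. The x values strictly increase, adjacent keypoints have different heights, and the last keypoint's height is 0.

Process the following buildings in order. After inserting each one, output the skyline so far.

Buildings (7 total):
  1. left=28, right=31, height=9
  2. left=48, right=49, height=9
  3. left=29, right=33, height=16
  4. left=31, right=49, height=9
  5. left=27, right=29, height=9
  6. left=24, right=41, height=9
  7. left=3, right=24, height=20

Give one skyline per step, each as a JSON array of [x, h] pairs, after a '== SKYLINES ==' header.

== SKYLINES ==
[[28,9],[31,0]]
[[28,9],[31,0],[48,9],[49,0]]
[[28,9],[29,16],[33,0],[48,9],[49,0]]
[[28,9],[29,16],[33,9],[49,0]]
[[27,9],[29,16],[33,9],[49,0]]
[[24,9],[29,16],[33,9],[49,0]]
[[3,20],[24,9],[29,16],[33,9],[49,0]]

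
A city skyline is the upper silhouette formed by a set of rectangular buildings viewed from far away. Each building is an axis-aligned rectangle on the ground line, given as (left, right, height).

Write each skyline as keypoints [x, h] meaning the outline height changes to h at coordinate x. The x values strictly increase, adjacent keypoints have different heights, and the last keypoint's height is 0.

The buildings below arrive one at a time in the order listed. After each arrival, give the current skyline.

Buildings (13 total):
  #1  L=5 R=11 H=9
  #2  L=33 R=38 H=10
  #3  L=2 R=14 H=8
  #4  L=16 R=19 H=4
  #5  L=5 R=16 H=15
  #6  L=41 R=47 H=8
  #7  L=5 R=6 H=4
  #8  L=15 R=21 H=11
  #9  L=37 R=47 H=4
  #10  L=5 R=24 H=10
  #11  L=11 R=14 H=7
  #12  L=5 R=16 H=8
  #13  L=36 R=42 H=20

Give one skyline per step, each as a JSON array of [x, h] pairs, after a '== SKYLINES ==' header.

== SKYLINES ==
[[5,9],[11,0]]
[[5,9],[11,0],[33,10],[38,0]]
[[2,8],[5,9],[11,8],[14,0],[33,10],[38,0]]
[[2,8],[5,9],[11,8],[14,0],[16,4],[19,0],[33,10],[38,0]]
[[2,8],[5,15],[16,4],[19,0],[33,10],[38,0]]
[[2,8],[5,15],[16,4],[19,0],[33,10],[38,0],[41,8],[47,0]]
[[2,8],[5,15],[16,4],[19,0],[33,10],[38,0],[41,8],[47,0]]
[[2,8],[5,15],[16,11],[21,0],[33,10],[38,0],[41,8],[47,0]]
[[2,8],[5,15],[16,11],[21,0],[33,10],[38,4],[41,8],[47,0]]
[[2,8],[5,15],[16,11],[21,10],[24,0],[33,10],[38,4],[41,8],[47,0]]
[[2,8],[5,15],[16,11],[21,10],[24,0],[33,10],[38,4],[41,8],[47,0]]
[[2,8],[5,15],[16,11],[21,10],[24,0],[33,10],[38,4],[41,8],[47,0]]
[[2,8],[5,15],[16,11],[21,10],[24,0],[33,10],[36,20],[42,8],[47,0]]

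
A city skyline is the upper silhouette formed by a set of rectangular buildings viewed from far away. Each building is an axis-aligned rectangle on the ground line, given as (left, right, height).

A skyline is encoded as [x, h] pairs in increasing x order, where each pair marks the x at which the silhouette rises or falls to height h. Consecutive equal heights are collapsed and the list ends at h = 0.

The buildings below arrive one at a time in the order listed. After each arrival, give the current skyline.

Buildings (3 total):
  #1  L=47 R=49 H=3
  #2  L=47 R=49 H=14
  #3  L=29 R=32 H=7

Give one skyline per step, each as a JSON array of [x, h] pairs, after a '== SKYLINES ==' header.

== SKYLINES ==
[[47,3],[49,0]]
[[47,14],[49,0]]
[[29,7],[32,0],[47,14],[49,0]]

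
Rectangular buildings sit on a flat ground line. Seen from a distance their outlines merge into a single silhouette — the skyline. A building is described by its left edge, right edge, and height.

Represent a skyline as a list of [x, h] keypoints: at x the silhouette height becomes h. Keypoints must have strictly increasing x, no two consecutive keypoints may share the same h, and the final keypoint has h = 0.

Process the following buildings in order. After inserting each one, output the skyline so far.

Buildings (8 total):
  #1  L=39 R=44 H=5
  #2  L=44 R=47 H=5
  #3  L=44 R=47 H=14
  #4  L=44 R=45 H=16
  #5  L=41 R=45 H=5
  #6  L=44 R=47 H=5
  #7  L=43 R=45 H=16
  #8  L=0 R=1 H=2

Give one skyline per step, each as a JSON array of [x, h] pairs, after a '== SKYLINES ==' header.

== SKYLINES ==
[[39,5],[44,0]]
[[39,5],[47,0]]
[[39,5],[44,14],[47,0]]
[[39,5],[44,16],[45,14],[47,0]]
[[39,5],[44,16],[45,14],[47,0]]
[[39,5],[44,16],[45,14],[47,0]]
[[39,5],[43,16],[45,14],[47,0]]
[[0,2],[1,0],[39,5],[43,16],[45,14],[47,0]]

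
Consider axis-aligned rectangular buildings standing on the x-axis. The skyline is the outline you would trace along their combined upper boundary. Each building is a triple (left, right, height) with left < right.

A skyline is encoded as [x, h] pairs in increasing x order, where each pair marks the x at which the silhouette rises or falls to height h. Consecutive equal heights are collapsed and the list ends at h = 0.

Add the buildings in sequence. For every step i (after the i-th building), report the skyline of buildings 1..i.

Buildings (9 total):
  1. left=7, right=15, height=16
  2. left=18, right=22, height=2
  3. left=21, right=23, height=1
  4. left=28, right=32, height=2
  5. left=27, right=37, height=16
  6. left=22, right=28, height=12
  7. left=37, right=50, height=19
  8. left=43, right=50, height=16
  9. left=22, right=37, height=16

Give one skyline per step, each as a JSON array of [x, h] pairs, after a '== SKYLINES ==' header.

== SKYLINES ==
[[7,16],[15,0]]
[[7,16],[15,0],[18,2],[22,0]]
[[7,16],[15,0],[18,2],[22,1],[23,0]]
[[7,16],[15,0],[18,2],[22,1],[23,0],[28,2],[32,0]]
[[7,16],[15,0],[18,2],[22,1],[23,0],[27,16],[37,0]]
[[7,16],[15,0],[18,2],[22,12],[27,16],[37,0]]
[[7,16],[15,0],[18,2],[22,12],[27,16],[37,19],[50,0]]
[[7,16],[15,0],[18,2],[22,12],[27,16],[37,19],[50,0]]
[[7,16],[15,0],[18,2],[22,16],[37,19],[50,0]]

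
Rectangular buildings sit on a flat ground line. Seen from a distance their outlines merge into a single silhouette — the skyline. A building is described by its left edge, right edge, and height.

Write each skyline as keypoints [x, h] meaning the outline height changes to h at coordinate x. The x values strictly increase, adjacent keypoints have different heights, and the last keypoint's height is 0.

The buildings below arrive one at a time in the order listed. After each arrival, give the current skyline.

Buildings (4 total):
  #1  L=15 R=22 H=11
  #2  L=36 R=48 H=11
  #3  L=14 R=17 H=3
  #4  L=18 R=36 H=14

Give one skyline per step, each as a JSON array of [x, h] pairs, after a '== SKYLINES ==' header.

== SKYLINES ==
[[15,11],[22,0]]
[[15,11],[22,0],[36,11],[48,0]]
[[14,3],[15,11],[22,0],[36,11],[48,0]]
[[14,3],[15,11],[18,14],[36,11],[48,0]]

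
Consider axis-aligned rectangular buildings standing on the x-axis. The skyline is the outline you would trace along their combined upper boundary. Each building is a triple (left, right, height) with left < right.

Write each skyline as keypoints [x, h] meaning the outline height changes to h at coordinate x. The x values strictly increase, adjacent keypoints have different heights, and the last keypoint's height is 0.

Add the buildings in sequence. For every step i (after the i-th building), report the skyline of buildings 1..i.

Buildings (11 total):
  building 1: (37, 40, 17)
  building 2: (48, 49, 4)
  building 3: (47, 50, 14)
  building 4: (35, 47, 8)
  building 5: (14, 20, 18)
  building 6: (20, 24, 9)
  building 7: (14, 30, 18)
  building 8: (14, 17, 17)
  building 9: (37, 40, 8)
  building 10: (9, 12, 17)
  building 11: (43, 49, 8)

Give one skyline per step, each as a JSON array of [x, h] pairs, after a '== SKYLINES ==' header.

== SKYLINES ==
[[37,17],[40,0]]
[[37,17],[40,0],[48,4],[49,0]]
[[37,17],[40,0],[47,14],[50,0]]
[[35,8],[37,17],[40,8],[47,14],[50,0]]
[[14,18],[20,0],[35,8],[37,17],[40,8],[47,14],[50,0]]
[[14,18],[20,9],[24,0],[35,8],[37,17],[40,8],[47,14],[50,0]]
[[14,18],[30,0],[35,8],[37,17],[40,8],[47,14],[50,0]]
[[14,18],[30,0],[35,8],[37,17],[40,8],[47,14],[50,0]]
[[14,18],[30,0],[35,8],[37,17],[40,8],[47,14],[50,0]]
[[9,17],[12,0],[14,18],[30,0],[35,8],[37,17],[40,8],[47,14],[50,0]]
[[9,17],[12,0],[14,18],[30,0],[35,8],[37,17],[40,8],[47,14],[50,0]]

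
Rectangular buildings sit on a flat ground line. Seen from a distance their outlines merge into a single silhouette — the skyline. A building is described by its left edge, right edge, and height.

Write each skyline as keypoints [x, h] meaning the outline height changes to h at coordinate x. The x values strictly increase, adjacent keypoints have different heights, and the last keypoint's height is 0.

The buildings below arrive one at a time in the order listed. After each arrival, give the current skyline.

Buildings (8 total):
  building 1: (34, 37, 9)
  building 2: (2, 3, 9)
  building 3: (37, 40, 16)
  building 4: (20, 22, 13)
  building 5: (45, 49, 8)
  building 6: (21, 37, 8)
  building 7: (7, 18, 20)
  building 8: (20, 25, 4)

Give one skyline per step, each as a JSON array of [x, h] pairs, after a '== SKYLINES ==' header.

== SKYLINES ==
[[34,9],[37,0]]
[[2,9],[3,0],[34,9],[37,0]]
[[2,9],[3,0],[34,9],[37,16],[40,0]]
[[2,9],[3,0],[20,13],[22,0],[34,9],[37,16],[40,0]]
[[2,9],[3,0],[20,13],[22,0],[34,9],[37,16],[40,0],[45,8],[49,0]]
[[2,9],[3,0],[20,13],[22,8],[34,9],[37,16],[40,0],[45,8],[49,0]]
[[2,9],[3,0],[7,20],[18,0],[20,13],[22,8],[34,9],[37,16],[40,0],[45,8],[49,0]]
[[2,9],[3,0],[7,20],[18,0],[20,13],[22,8],[34,9],[37,16],[40,0],[45,8],[49,0]]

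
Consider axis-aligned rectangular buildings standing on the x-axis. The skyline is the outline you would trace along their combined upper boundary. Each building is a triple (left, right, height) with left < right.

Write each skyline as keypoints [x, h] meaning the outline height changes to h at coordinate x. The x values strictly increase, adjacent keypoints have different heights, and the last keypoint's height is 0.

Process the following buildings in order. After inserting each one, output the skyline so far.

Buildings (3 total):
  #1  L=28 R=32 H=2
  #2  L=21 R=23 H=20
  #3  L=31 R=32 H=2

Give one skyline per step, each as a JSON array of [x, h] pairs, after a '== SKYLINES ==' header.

== SKYLINES ==
[[28,2],[32,0]]
[[21,20],[23,0],[28,2],[32,0]]
[[21,20],[23,0],[28,2],[32,0]]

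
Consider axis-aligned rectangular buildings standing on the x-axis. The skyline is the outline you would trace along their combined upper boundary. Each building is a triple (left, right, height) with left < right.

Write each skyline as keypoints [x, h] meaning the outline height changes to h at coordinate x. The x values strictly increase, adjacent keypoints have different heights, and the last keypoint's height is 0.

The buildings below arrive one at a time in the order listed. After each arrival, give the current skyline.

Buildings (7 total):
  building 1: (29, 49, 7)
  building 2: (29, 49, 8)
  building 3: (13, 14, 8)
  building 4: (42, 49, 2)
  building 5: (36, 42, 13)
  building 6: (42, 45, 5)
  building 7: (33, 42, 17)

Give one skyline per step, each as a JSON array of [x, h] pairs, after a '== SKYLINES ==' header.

== SKYLINES ==
[[29,7],[49,0]]
[[29,8],[49,0]]
[[13,8],[14,0],[29,8],[49,0]]
[[13,8],[14,0],[29,8],[49,0]]
[[13,8],[14,0],[29,8],[36,13],[42,8],[49,0]]
[[13,8],[14,0],[29,8],[36,13],[42,8],[49,0]]
[[13,8],[14,0],[29,8],[33,17],[42,8],[49,0]]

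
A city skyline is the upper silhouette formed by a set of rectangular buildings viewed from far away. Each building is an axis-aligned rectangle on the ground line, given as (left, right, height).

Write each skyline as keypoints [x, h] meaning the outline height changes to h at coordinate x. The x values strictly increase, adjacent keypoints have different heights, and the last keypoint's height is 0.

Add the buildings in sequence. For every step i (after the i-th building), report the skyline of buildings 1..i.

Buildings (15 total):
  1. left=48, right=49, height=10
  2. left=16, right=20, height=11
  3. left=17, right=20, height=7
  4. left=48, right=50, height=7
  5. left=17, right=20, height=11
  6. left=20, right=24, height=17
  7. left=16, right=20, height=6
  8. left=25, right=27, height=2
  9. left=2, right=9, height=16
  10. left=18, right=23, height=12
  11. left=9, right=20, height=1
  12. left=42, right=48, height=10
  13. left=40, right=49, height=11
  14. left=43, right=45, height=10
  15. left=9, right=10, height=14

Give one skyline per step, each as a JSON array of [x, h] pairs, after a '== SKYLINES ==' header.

== SKYLINES ==
[[48,10],[49,0]]
[[16,11],[20,0],[48,10],[49,0]]
[[16,11],[20,0],[48,10],[49,0]]
[[16,11],[20,0],[48,10],[49,7],[50,0]]
[[16,11],[20,0],[48,10],[49,7],[50,0]]
[[16,11],[20,17],[24,0],[48,10],[49,7],[50,0]]
[[16,11],[20,17],[24,0],[48,10],[49,7],[50,0]]
[[16,11],[20,17],[24,0],[25,2],[27,0],[48,10],[49,7],[50,0]]
[[2,16],[9,0],[16,11],[20,17],[24,0],[25,2],[27,0],[48,10],[49,7],[50,0]]
[[2,16],[9,0],[16,11],[18,12],[20,17],[24,0],[25,2],[27,0],[48,10],[49,7],[50,0]]
[[2,16],[9,1],[16,11],[18,12],[20,17],[24,0],[25,2],[27,0],[48,10],[49,7],[50,0]]
[[2,16],[9,1],[16,11],[18,12],[20,17],[24,0],[25,2],[27,0],[42,10],[49,7],[50,0]]
[[2,16],[9,1],[16,11],[18,12],[20,17],[24,0],[25,2],[27,0],[40,11],[49,7],[50,0]]
[[2,16],[9,1],[16,11],[18,12],[20,17],[24,0],[25,2],[27,0],[40,11],[49,7],[50,0]]
[[2,16],[9,14],[10,1],[16,11],[18,12],[20,17],[24,0],[25,2],[27,0],[40,11],[49,7],[50,0]]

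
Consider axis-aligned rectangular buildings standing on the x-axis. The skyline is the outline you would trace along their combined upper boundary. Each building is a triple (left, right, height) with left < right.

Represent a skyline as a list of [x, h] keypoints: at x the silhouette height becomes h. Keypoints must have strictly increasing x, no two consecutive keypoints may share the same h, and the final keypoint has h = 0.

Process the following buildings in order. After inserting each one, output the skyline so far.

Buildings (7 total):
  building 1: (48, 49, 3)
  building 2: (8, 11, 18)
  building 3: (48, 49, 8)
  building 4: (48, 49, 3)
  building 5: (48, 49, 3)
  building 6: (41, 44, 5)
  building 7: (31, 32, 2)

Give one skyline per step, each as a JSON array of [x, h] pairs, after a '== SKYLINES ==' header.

== SKYLINES ==
[[48,3],[49,0]]
[[8,18],[11,0],[48,3],[49,0]]
[[8,18],[11,0],[48,8],[49,0]]
[[8,18],[11,0],[48,8],[49,0]]
[[8,18],[11,0],[48,8],[49,0]]
[[8,18],[11,0],[41,5],[44,0],[48,8],[49,0]]
[[8,18],[11,0],[31,2],[32,0],[41,5],[44,0],[48,8],[49,0]]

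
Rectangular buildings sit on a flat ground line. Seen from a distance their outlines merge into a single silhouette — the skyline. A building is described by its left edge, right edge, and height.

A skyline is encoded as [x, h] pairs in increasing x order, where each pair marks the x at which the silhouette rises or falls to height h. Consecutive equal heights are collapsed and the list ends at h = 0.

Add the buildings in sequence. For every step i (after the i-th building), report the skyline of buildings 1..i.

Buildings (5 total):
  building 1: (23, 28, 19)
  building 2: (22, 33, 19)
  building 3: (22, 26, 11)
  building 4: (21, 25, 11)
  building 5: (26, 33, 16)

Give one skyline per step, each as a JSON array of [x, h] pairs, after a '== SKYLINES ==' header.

== SKYLINES ==
[[23,19],[28,0]]
[[22,19],[33,0]]
[[22,19],[33,0]]
[[21,11],[22,19],[33,0]]
[[21,11],[22,19],[33,0]]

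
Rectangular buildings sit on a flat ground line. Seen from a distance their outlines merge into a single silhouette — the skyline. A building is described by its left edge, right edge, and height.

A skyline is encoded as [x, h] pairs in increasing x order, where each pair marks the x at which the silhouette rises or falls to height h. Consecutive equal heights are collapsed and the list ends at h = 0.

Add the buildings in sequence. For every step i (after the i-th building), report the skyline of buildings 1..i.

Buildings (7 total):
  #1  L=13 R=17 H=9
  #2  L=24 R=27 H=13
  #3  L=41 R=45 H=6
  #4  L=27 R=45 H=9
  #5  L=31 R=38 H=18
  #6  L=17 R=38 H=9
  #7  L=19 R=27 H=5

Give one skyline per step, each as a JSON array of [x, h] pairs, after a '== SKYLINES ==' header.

== SKYLINES ==
[[13,9],[17,0]]
[[13,9],[17,0],[24,13],[27,0]]
[[13,9],[17,0],[24,13],[27,0],[41,6],[45,0]]
[[13,9],[17,0],[24,13],[27,9],[45,0]]
[[13,9],[17,0],[24,13],[27,9],[31,18],[38,9],[45,0]]
[[13,9],[24,13],[27,9],[31,18],[38,9],[45,0]]
[[13,9],[24,13],[27,9],[31,18],[38,9],[45,0]]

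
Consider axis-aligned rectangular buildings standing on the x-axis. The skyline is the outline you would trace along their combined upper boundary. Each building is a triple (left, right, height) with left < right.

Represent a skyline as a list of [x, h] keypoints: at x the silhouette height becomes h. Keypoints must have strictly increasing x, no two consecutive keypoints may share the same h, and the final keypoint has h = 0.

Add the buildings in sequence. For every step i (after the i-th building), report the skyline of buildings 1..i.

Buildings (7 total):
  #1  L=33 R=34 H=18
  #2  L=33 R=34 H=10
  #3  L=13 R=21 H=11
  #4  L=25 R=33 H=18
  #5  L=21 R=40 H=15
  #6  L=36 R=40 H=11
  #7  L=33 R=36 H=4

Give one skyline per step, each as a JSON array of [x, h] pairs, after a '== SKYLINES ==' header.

== SKYLINES ==
[[33,18],[34,0]]
[[33,18],[34,0]]
[[13,11],[21,0],[33,18],[34,0]]
[[13,11],[21,0],[25,18],[34,0]]
[[13,11],[21,15],[25,18],[34,15],[40,0]]
[[13,11],[21,15],[25,18],[34,15],[40,0]]
[[13,11],[21,15],[25,18],[34,15],[40,0]]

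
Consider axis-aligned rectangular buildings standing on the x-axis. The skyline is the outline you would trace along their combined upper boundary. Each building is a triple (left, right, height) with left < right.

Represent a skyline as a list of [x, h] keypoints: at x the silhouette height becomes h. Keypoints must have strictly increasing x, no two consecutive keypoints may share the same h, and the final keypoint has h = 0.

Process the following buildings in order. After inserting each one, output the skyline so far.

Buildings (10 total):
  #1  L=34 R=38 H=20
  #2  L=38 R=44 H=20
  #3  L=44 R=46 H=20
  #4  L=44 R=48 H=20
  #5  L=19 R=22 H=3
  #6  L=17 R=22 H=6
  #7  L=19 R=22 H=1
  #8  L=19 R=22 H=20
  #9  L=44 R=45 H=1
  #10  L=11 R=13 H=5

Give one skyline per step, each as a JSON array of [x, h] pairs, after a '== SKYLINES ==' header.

== SKYLINES ==
[[34,20],[38,0]]
[[34,20],[44,0]]
[[34,20],[46,0]]
[[34,20],[48,0]]
[[19,3],[22,0],[34,20],[48,0]]
[[17,6],[22,0],[34,20],[48,0]]
[[17,6],[22,0],[34,20],[48,0]]
[[17,6],[19,20],[22,0],[34,20],[48,0]]
[[17,6],[19,20],[22,0],[34,20],[48,0]]
[[11,5],[13,0],[17,6],[19,20],[22,0],[34,20],[48,0]]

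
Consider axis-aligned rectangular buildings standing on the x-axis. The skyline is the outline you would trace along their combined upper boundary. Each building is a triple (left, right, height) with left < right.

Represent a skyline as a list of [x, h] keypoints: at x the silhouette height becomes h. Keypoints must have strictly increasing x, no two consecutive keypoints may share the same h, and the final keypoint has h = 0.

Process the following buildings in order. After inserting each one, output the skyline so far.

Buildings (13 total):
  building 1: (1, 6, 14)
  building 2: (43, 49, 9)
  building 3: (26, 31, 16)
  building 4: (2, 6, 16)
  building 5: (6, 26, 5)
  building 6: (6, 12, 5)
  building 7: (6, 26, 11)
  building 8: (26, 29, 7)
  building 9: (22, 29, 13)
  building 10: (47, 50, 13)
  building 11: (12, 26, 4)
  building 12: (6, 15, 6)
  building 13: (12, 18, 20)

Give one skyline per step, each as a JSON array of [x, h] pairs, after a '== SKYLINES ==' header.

== SKYLINES ==
[[1,14],[6,0]]
[[1,14],[6,0],[43,9],[49,0]]
[[1,14],[6,0],[26,16],[31,0],[43,9],[49,0]]
[[1,14],[2,16],[6,0],[26,16],[31,0],[43,9],[49,0]]
[[1,14],[2,16],[6,5],[26,16],[31,0],[43,9],[49,0]]
[[1,14],[2,16],[6,5],[26,16],[31,0],[43,9],[49,0]]
[[1,14],[2,16],[6,11],[26,16],[31,0],[43,9],[49,0]]
[[1,14],[2,16],[6,11],[26,16],[31,0],[43,9],[49,0]]
[[1,14],[2,16],[6,11],[22,13],[26,16],[31,0],[43,9],[49,0]]
[[1,14],[2,16],[6,11],[22,13],[26,16],[31,0],[43,9],[47,13],[50,0]]
[[1,14],[2,16],[6,11],[22,13],[26,16],[31,0],[43,9],[47,13],[50,0]]
[[1,14],[2,16],[6,11],[22,13],[26,16],[31,0],[43,9],[47,13],[50,0]]
[[1,14],[2,16],[6,11],[12,20],[18,11],[22,13],[26,16],[31,0],[43,9],[47,13],[50,0]]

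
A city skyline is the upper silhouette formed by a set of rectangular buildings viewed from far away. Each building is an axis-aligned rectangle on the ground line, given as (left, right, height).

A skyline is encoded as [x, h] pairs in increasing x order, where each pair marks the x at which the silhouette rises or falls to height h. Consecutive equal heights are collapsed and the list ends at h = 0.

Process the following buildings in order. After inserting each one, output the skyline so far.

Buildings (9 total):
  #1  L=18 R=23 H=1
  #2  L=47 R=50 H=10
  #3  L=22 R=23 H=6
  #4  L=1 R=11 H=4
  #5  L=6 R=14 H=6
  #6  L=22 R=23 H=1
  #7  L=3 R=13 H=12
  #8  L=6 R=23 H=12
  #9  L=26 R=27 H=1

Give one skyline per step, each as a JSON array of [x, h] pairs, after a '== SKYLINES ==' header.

== SKYLINES ==
[[18,1],[23,0]]
[[18,1],[23,0],[47,10],[50,0]]
[[18,1],[22,6],[23,0],[47,10],[50,0]]
[[1,4],[11,0],[18,1],[22,6],[23,0],[47,10],[50,0]]
[[1,4],[6,6],[14,0],[18,1],[22,6],[23,0],[47,10],[50,0]]
[[1,4],[6,6],[14,0],[18,1],[22,6],[23,0],[47,10],[50,0]]
[[1,4],[3,12],[13,6],[14,0],[18,1],[22,6],[23,0],[47,10],[50,0]]
[[1,4],[3,12],[23,0],[47,10],[50,0]]
[[1,4],[3,12],[23,0],[26,1],[27,0],[47,10],[50,0]]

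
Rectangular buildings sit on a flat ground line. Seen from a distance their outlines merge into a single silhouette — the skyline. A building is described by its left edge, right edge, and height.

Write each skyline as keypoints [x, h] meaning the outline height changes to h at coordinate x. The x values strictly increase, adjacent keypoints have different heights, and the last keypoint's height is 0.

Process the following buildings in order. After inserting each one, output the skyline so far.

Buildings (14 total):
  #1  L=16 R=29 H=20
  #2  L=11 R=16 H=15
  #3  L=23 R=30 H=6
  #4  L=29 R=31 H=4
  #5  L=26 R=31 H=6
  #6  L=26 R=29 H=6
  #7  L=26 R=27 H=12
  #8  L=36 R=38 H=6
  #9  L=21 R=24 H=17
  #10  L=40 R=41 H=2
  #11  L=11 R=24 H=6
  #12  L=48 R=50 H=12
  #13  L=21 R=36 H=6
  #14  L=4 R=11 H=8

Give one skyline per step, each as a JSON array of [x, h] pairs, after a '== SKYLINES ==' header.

== SKYLINES ==
[[16,20],[29,0]]
[[11,15],[16,20],[29,0]]
[[11,15],[16,20],[29,6],[30,0]]
[[11,15],[16,20],[29,6],[30,4],[31,0]]
[[11,15],[16,20],[29,6],[31,0]]
[[11,15],[16,20],[29,6],[31,0]]
[[11,15],[16,20],[29,6],[31,0]]
[[11,15],[16,20],[29,6],[31,0],[36,6],[38,0]]
[[11,15],[16,20],[29,6],[31,0],[36,6],[38,0]]
[[11,15],[16,20],[29,6],[31,0],[36,6],[38,0],[40,2],[41,0]]
[[11,15],[16,20],[29,6],[31,0],[36,6],[38,0],[40,2],[41,0]]
[[11,15],[16,20],[29,6],[31,0],[36,6],[38,0],[40,2],[41,0],[48,12],[50,0]]
[[11,15],[16,20],[29,6],[38,0],[40,2],[41,0],[48,12],[50,0]]
[[4,8],[11,15],[16,20],[29,6],[38,0],[40,2],[41,0],[48,12],[50,0]]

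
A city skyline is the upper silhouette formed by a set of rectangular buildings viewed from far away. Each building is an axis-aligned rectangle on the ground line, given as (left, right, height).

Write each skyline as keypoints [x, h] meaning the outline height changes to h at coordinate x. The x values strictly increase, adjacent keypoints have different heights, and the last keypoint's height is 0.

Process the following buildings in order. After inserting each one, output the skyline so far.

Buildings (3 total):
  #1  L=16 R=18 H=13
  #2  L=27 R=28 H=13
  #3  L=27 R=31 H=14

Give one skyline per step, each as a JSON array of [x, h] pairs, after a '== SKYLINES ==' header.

== SKYLINES ==
[[16,13],[18,0]]
[[16,13],[18,0],[27,13],[28,0]]
[[16,13],[18,0],[27,14],[31,0]]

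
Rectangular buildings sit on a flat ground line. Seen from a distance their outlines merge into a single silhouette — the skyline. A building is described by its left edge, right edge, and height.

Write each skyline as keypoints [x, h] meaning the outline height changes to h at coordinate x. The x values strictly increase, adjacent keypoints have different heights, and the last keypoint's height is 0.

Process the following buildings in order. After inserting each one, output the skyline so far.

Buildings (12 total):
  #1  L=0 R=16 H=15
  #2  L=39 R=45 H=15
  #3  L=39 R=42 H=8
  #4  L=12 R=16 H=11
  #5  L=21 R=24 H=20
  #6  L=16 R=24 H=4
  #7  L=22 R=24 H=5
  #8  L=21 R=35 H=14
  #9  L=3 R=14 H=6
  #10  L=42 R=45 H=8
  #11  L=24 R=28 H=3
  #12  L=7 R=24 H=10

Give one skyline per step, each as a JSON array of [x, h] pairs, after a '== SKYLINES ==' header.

== SKYLINES ==
[[0,15],[16,0]]
[[0,15],[16,0],[39,15],[45,0]]
[[0,15],[16,0],[39,15],[45,0]]
[[0,15],[16,0],[39,15],[45,0]]
[[0,15],[16,0],[21,20],[24,0],[39,15],[45,0]]
[[0,15],[16,4],[21,20],[24,0],[39,15],[45,0]]
[[0,15],[16,4],[21,20],[24,0],[39,15],[45,0]]
[[0,15],[16,4],[21,20],[24,14],[35,0],[39,15],[45,0]]
[[0,15],[16,4],[21,20],[24,14],[35,0],[39,15],[45,0]]
[[0,15],[16,4],[21,20],[24,14],[35,0],[39,15],[45,0]]
[[0,15],[16,4],[21,20],[24,14],[35,0],[39,15],[45,0]]
[[0,15],[16,10],[21,20],[24,14],[35,0],[39,15],[45,0]]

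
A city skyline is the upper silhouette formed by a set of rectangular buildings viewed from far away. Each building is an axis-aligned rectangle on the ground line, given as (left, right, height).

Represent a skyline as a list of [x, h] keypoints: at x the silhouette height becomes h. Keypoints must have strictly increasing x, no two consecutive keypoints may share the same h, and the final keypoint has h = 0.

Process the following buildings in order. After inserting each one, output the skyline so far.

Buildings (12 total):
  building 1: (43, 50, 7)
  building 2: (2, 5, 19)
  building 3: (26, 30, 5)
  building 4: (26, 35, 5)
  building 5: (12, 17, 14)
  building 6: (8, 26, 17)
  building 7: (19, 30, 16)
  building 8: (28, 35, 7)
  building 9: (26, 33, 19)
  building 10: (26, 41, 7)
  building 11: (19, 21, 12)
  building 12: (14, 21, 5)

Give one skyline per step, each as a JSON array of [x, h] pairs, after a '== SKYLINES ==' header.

== SKYLINES ==
[[43,7],[50,0]]
[[2,19],[5,0],[43,7],[50,0]]
[[2,19],[5,0],[26,5],[30,0],[43,7],[50,0]]
[[2,19],[5,0],[26,5],[35,0],[43,7],[50,0]]
[[2,19],[5,0],[12,14],[17,0],[26,5],[35,0],[43,7],[50,0]]
[[2,19],[5,0],[8,17],[26,5],[35,0],[43,7],[50,0]]
[[2,19],[5,0],[8,17],[26,16],[30,5],[35,0],[43,7],[50,0]]
[[2,19],[5,0],[8,17],[26,16],[30,7],[35,0],[43,7],[50,0]]
[[2,19],[5,0],[8,17],[26,19],[33,7],[35,0],[43,7],[50,0]]
[[2,19],[5,0],[8,17],[26,19],[33,7],[41,0],[43,7],[50,0]]
[[2,19],[5,0],[8,17],[26,19],[33,7],[41,0],[43,7],[50,0]]
[[2,19],[5,0],[8,17],[26,19],[33,7],[41,0],[43,7],[50,0]]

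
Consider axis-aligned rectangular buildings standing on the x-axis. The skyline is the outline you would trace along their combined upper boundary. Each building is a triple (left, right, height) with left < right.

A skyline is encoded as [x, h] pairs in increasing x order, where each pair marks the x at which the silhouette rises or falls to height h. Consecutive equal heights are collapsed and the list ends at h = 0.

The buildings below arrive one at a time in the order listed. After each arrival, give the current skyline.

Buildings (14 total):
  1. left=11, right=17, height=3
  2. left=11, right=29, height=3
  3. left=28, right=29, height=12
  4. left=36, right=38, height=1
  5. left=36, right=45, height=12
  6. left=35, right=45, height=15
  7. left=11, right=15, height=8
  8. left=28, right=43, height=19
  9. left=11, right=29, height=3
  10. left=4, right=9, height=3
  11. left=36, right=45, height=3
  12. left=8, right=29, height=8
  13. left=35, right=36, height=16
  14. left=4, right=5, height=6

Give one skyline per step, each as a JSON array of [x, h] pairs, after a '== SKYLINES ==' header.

== SKYLINES ==
[[11,3],[17,0]]
[[11,3],[29,0]]
[[11,3],[28,12],[29,0]]
[[11,3],[28,12],[29,0],[36,1],[38,0]]
[[11,3],[28,12],[29,0],[36,12],[45,0]]
[[11,3],[28,12],[29,0],[35,15],[45,0]]
[[11,8],[15,3],[28,12],[29,0],[35,15],[45,0]]
[[11,8],[15,3],[28,19],[43,15],[45,0]]
[[11,8],[15,3],[28,19],[43,15],[45,0]]
[[4,3],[9,0],[11,8],[15,3],[28,19],[43,15],[45,0]]
[[4,3],[9,0],[11,8],[15,3],[28,19],[43,15],[45,0]]
[[4,3],[8,8],[28,19],[43,15],[45,0]]
[[4,3],[8,8],[28,19],[43,15],[45,0]]
[[4,6],[5,3],[8,8],[28,19],[43,15],[45,0]]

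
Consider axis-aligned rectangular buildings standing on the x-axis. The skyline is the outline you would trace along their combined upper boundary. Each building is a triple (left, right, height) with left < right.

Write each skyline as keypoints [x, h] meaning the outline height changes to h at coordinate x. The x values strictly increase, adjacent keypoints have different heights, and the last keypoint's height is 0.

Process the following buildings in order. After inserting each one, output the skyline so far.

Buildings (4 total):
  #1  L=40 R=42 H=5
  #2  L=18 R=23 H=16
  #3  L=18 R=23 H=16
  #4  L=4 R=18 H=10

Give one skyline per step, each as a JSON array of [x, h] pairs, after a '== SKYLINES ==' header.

== SKYLINES ==
[[40,5],[42,0]]
[[18,16],[23,0],[40,5],[42,0]]
[[18,16],[23,0],[40,5],[42,0]]
[[4,10],[18,16],[23,0],[40,5],[42,0]]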